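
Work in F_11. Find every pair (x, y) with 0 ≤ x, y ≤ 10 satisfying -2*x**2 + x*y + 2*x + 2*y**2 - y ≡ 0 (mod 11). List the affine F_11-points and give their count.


Affine F_11-points: {(0, 0), (0, 6), (1, 0), (2, 8), (3, 2), (3, 8), (4, 6), (4, 9), (7, 9), (7, 10), (10, 2), (10, 10)}; count = 12.

For each of the 121 pairs (x, y) ∈ F_11², evaluate f(x, y) mod 11. Record the zeros.
  x = 0: [0↦0, 1↦1, 2↦6, 3↦4, 4↦6, 5↦1, 6↦0, 7↦3, 8↦10, 9↦10, 10↦3]  zeros at y ∈ {0, 6}
  x = 1: [0↦0, 1↦2, 2↦8, 3↦7, 4↦10, 5↦6, 6↦6, 7↦10, 8↦7, 9↦8, 10↦2]  zeros at y ∈ {0}
  x = 2: [0↦7, 1↦10, 2↦6, 3↦6, 4↦10, 5↦7, 6↦8, 7↦2, 8↦0, 9↦2, 10↦8]  zeros at y ∈ {8}
  x = 3: [0↦10, 1↦3, 2↦0, 3↦1, 4↦6, 5↦4, 6↦6, 7↦1, 8↦0, 9↦3, 10↦10]  zeros at y ∈ {2, 8}
  x = 4: [0↦9, 1↦3, 2↦1, 3↦3, 4↦9, 5↦8, 6↦0, 7↦7, 8↦7, 9↦0, 10↦8]  zeros at y ∈ {6, 9}
  x = 5: [0↦4, 1↦10, 2↦9, 3↦1, 4↦8, 5↦8, 6↦1, 7↦9, 8↦10, 9↦4, 10↦2]  zeros at y ∈ ∅
  x = 6: [0↦6, 1↦2, 2↦2, 3↦6, 4↦3, 5↦4, 6↦9, 7↦7, 8↦9, 9↦4, 10↦3]  zeros at y ∈ ∅
  x = 7: [0↦4, 1↦1, 2↦2, 3↦7, 4↦5, 5↦7, 6↦2, 7↦1, 8↦4, 9↦0, 10↦0]  zeros at y ∈ {9, 10}
  x = 8: [0↦9, 1↦7, 2↦9, 3↦4, 4↦3, 5↦6, 6↦2, 7↦2, 8↦6, 9↦3, 10↦4]  zeros at y ∈ ∅
  x = 9: [0↦10, 1↦9, 2↦1, 3↦8, 4↦8, 5↦1, 6↦9, 7↦10, 8↦4, 9↦2, 10↦4]  zeros at y ∈ ∅
  x = 10: [0↦7, 1↦7, 2↦0, 3↦8, 4↦9, 5↦3, 6↦1, 7↦3, 8↦9, 9↦8, 10↦0]  zeros at y ∈ {2, 10}
Collecting zeros: affine points = {(0, 0), (0, 6), (1, 0), (2, 8), (3, 2), (3, 8), (4, 6), (4, 9), (7, 9), (7, 10), (10, 2), (10, 10)}.
Total count |C(F_11)_aff| = 12.


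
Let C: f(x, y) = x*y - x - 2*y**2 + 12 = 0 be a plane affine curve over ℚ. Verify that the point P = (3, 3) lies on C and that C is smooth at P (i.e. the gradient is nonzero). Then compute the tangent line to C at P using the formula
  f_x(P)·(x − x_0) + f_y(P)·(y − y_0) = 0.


Tangent line at P: 2*x - 9*y + 21 = 0.

Step 1: f(3, 3) = 0, so P lies on C.
Step 2: partial derivatives
  f_x(x, y) = y - 1, f_y(x, y) = x - 4*y.
  f_x(P) = 2, f_y(P) = -9 (gradient nonzero, so P is smooth).
Step 3: tangent line at P: 2·(x − 3) + -9·(y − 3) = 0.
Expanding: 2*x - 9*y + 21 = 0.


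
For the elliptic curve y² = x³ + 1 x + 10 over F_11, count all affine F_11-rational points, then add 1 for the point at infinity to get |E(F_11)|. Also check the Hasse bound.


Affine points = {(1, 1), (1, 10), (2, 3), (2, 8), (4, 1), (4, 10), (6, 1), (6, 10), (9, 0)}; affine count = 9; |E(F_11)| = 10.

Discriminant check: Δ ∝ 4a³ + 27b² = 4·1³ + 27·10² = 4·1 + 27·100 ≡ 9 (mod 11). Nonzero ⇒ E is nonsingular.
For each x ∈ F_11, compute rhs = x³ + 1·x + 10 mod 11, then count y ∈ F_11 with y² ≡ rhs.
  x = 0: rhs = 10, matching y values: none (0 points).
  x = 1: rhs = 1, matching y values: 1, 10 (2 points).
  x = 2: rhs = 9, matching y values: 3, 8 (2 points).
  x = 3: rhs = 7, matching y values: none (0 points).
  x = 4: rhs = 1, matching y values: 1, 10 (2 points).
  x = 5: rhs = 8, matching y values: none (0 points).
  x = 6: rhs = 1, matching y values: 1, 10 (2 points).
  x = 7: rhs = 8, matching y values: none (0 points).
  x = 8: rhs = 2, matching y values: none (0 points).
  x = 9: rhs = 0, matching y values: 0 (1 points).
  x = 10: rhs = 8, matching y values: none (0 points).
Total affine count: 9.
Full point count |E(F_11)| = 9 + 1 = 10.
Hasse bound: |10 − (11+1)| = |-2| = 2 ≤ 2√11 ≈ 6.6332 ✓.


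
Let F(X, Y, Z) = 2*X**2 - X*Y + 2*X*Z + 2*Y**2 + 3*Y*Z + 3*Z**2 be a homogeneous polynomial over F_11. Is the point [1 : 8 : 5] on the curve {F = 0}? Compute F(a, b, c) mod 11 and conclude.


F(1,8,5) ≡ 8 (mod 11); P is NOT on the curve.

Evaluate F(1, 8, 5) term-by-term (mod 11).
  2*X**2 ↦ 2·1·1·1 = 2
  -X*Y ↦ -1·1·8·1 = -8
  2*X*Z ↦ 2·1·1·5 = 10
  2*Y**2 ↦ 2·1·64·1 = 128
  3*Y*Z ↦ 3·1·8·5 = 120
  3*Z**2 ↦ 3·1·1·25 = 75
Sum: F(1, 8, 5) = (2) + (-8) + (10) + (128) + (120) + (75) = 327.
Reducing mod 11: 327 ≡ 8 (mod 11).
Since F(a, b, c) ≡ 8 ≠ 0 (mod 11), P does NOT lie on the curve.


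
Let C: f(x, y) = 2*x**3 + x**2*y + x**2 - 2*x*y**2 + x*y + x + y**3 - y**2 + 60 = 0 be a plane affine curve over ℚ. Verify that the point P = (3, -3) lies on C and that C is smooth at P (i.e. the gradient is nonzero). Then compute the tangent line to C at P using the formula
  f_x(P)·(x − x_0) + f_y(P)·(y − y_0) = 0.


Tangent line at P: 22*x + 81*y + 177 = 0.

Step 1: f(3, -3) = 0, so P lies on C.
Step 2: partial derivatives
  f_x(x, y) = 6*x**2 + 2*x*y + 2*x - 2*y**2 + y + 1, f_y(x, y) = x**2 - 4*x*y + x + 3*y**2 - 2*y.
  f_x(P) = 22, f_y(P) = 81 (gradient nonzero, so P is smooth).
Step 3: tangent line at P: 22·(x − 3) + 81·(y − -3) = 0.
Expanding: 22*x + 81*y + 177 = 0.


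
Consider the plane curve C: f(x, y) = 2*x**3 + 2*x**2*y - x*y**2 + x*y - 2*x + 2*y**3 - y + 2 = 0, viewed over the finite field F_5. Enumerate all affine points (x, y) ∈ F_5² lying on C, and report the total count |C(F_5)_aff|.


Affine F_5-points: {(1, 1), (2, 2), (3, 0), (3, 4), (4, 1), (4, 3)}; count = 6.

For each of the 25 pairs (x, y) ∈ F_5², evaluate f(x, y) mod 5. Record the zeros.
  x = 0: [0↦2, 1↦3, 2↦1, 3↦3, 4↦1]  zeros at y ∈ ∅
  x = 1: [0↦2, 1↦0, 2↦3, 3↦3, 4↦2]  zeros at y ∈ {1}
  x = 2: [0↦4, 1↦3, 2↦0, 3↦2, 4↦1]  zeros at y ∈ {2}
  x = 3: [0↦0, 1↦4, 2↦4, 3↦2, 4↦0]  zeros at y ∈ {0, 4}
  x = 4: [0↦2, 1↦0, 2↦2, 3↦0, 4↦1]  zeros at y ∈ {1, 3}
Collecting zeros: affine points = {(1, 1), (2, 2), (3, 0), (3, 4), (4, 1), (4, 3)}.
Total count |C(F_5)_aff| = 6.


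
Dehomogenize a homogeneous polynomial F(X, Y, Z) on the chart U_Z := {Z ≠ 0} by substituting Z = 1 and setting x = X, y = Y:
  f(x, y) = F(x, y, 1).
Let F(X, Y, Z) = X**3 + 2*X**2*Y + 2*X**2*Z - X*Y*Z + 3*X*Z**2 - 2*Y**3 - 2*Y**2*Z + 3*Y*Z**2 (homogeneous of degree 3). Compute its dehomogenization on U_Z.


f(x, y) = x**3 + 2*x**2*y + 2*x**2 - x*y + 3*x - 2*y**3 - 2*y**2 + 3*y

On U_Z we set Z = 1. Each monomial c·X^i·Y^j·Z^k in F becomes c·x^i·y^j·1^k = c·x^i·y^j.
Substituting Z = 1: F(X, Y, 1) = x**3 + 2*x**2*y + 2*x**2 - x*y + 3*x - 2*y**3 - 2*y**2 + 3*y.
Note: deg(f) ≤ deg(F) = 3; strict inequality happens when F is divisible by Z (lost terms).


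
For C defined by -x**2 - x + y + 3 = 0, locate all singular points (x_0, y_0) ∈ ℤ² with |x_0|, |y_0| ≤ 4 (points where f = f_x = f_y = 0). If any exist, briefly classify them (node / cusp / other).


No singular points in the scanned grid; C is smooth there.

Compute partial derivatives:
  f_x = -2*x - 1.
  f_y = 1.
f_y = 1 is a nonzero constant, so f_y never vanishes: no point (x, y) can satisfy f = f_x = f_y = 0. In particular no (x, y) ∈ {−4, ..., 4}² is singular; the curve is smooth.


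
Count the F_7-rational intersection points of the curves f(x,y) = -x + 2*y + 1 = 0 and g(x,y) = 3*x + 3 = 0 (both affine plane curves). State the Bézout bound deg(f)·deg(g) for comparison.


Common zeros: {(6, 6)}; count = 1; Bézout bound = 1.

deg(f) = 1, deg(g) = 1, so Bézout bound = 1.
Scan x ∈ F_7. For each x, list the y ∈ F_7 with f(x, y) ≡ 0 and those with g(x, y) ≡ 0 (mod 7); the common zeros in that column are the intersection.
  x = 0: f ≡ 0 at y ∈ {3}; g ≡ 0 at y ∈ ∅; common: ∅.
  x = 1: f ≡ 0 at y ∈ {0}; g ≡ 0 at y ∈ ∅; common: ∅.
  x = 2: f ≡ 0 at y ∈ {4}; g ≡ 0 at y ∈ ∅; common: ∅.
  x = 3: f ≡ 0 at y ∈ {1}; g ≡ 0 at y ∈ ∅; common: ∅.
  x = 4: f ≡ 0 at y ∈ {5}; g ≡ 0 at y ∈ ∅; common: ∅.
  x = 5: f ≡ 0 at y ∈ {2}; g ≡ 0 at y ∈ ∅; common: ∅.
  x = 6: f ≡ 0 at y ∈ {6}; g ≡ 0 at y ∈ {0, 1, 2, 3, 4, 5, 6}; common: {6}.
Collecting: common zeros = {(6, 6)}, so the count is 1.
Comparison with the Bézout bound: 1 ≤ 1 = deg(f)·deg(g), as expected for curves with no common component (the bound is attained).


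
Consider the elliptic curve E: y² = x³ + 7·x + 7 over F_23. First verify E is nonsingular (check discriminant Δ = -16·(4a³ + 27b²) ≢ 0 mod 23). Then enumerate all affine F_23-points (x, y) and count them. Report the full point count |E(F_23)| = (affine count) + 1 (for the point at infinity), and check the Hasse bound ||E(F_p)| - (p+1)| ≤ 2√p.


Affine points = {(2, 11), (2, 12), (3, 3), (3, 20), (5, 11), (5, 12), (6, 9), (6, 14), (7, 10), (7, 13), (8, 0), (11, 9), (11, 14), (12, 5), (12, 18), (13, 8), (13, 15), (16, 11), (16, 12), (17, 5), (17, 18), (18, 10), (18, 13), (21, 10), (21, 13)}; affine count = 25; |E(F_23)| = 26.

Discriminant check: Δ ∝ 4a³ + 27b² = 4·7³ + 27·7² = 4·343 + 27·49 ≡ 4 (mod 23). Nonzero ⇒ E is nonsingular.
For each x ∈ F_23, compute rhs = x³ + 7·x + 7 mod 23, then count y ∈ F_23 with y² ≡ rhs.
  x = 0: rhs = 7, matching y values: none (0 points).
  x = 1: rhs = 15, matching y values: none (0 points).
  x = 2: rhs = 6, matching y values: 11, 12 (2 points).
  x = 3: rhs = 9, matching y values: 3, 20 (2 points).
  x = 4: rhs = 7, matching y values: none (0 points).
  x = 5: rhs = 6, matching y values: 11, 12 (2 points).
  x = 6: rhs = 12, matching y values: 9, 14 (2 points).
  x = 7: rhs = 8, matching y values: 10, 13 (2 points).
  x = 8: rhs = 0, matching y values: 0 (1 points).
  x = 9: rhs = 17, matching y values: none (0 points).
  x = 10: rhs = 19, matching y values: none (0 points).
  x = 11: rhs = 12, matching y values: 9, 14 (2 points).
  x = 12: rhs = 2, matching y values: 5, 18 (2 points).
  x = 13: rhs = 18, matching y values: 8, 15 (2 points).
  x = 14: rhs = 20, matching y values: none (0 points).
  x = 15: rhs = 14, matching y values: none (0 points).
  x = 16: rhs = 6, matching y values: 11, 12 (2 points).
  x = 17: rhs = 2, matching y values: 5, 18 (2 points).
  x = 18: rhs = 8, matching y values: 10, 13 (2 points).
  x = 19: rhs = 7, matching y values: none (0 points).
  x = 20: rhs = 5, matching y values: none (0 points).
  x = 21: rhs = 8, matching y values: 10, 13 (2 points).
  x = 22: rhs = 22, matching y values: none (0 points).
Total affine count: 25.
Full point count |E(F_23)| = 25 + 1 = 26.
Hasse bound: |26 − (23+1)| = |2| = 2 ≤ 2√23 ≈ 9.5917 ✓.


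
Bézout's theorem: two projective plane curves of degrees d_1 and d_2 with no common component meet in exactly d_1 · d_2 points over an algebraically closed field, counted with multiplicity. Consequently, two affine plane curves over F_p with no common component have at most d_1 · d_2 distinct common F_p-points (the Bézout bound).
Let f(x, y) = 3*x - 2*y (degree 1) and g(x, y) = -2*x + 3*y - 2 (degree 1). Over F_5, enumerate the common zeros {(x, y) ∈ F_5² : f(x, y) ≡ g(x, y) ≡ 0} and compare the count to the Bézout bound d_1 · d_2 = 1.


Common zeros: ∅; count = 0; Bézout bound = 1.

deg(f) = 1, deg(g) = 1, so Bézout bound = 1.
Scan x ∈ F_5. For each x, list the y ∈ F_5 with f(x, y) ≡ 0 and those with g(x, y) ≡ 0 (mod 5); the common zeros in that column are the intersection.
  x = 0: f ≡ 0 at y ∈ {0}; g ≡ 0 at y ∈ {4}; common: ∅.
  x = 1: f ≡ 0 at y ∈ {4}; g ≡ 0 at y ∈ {3}; common: ∅.
  x = 2: f ≡ 0 at y ∈ {3}; g ≡ 0 at y ∈ {2}; common: ∅.
  x = 3: f ≡ 0 at y ∈ {2}; g ≡ 0 at y ∈ {1}; common: ∅.
  x = 4: f ≡ 0 at y ∈ {1}; g ≡ 0 at y ∈ {0}; common: ∅.
Collecting: common zeros = ∅, so the count is 0.
Comparison with the Bézout bound: 0 ≤ 1 = deg(f)·deg(g), as expected for curves with no common component (the affine F_5-count falls short of the bound because intersections may lie at infinity, over extension fields, or carry multiplicity).


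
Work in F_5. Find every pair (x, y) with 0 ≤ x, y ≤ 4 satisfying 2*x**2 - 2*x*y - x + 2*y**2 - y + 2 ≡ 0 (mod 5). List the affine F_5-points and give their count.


Affine F_5-points: {(0, 4), (1, 2), (2, 1), (2, 4), (4, 0), (4, 2)}; count = 6.

For each of the 25 pairs (x, y) ∈ F_5², evaluate f(x, y) mod 5. Record the zeros.
  x = 0: [0↦2, 1↦3, 2↦3, 3↦2, 4↦0]  zeros at y ∈ {4}
  x = 1: [0↦3, 1↦2, 2↦0, 3↦2, 4↦3]  zeros at y ∈ {2}
  x = 2: [0↦3, 1↦0, 2↦1, 3↦1, 4↦0]  zeros at y ∈ {1, 4}
  x = 3: [0↦2, 1↦2, 2↦1, 3↦4, 4↦1]  zeros at y ∈ ∅
  x = 4: [0↦0, 1↦3, 2↦0, 3↦1, 4↦1]  zeros at y ∈ {0, 2}
Collecting zeros: affine points = {(0, 4), (1, 2), (2, 1), (2, 4), (4, 0), (4, 2)}.
Total count |C(F_5)_aff| = 6.


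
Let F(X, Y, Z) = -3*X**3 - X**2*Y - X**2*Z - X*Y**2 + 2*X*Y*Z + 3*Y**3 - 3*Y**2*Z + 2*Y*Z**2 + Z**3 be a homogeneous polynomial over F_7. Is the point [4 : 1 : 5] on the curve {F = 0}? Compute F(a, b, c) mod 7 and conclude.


F(4,1,5) ≡ 2 (mod 7); P is NOT on the curve.

Evaluate F(4, 1, 5) term-by-term (mod 7).
  -3*X**3 ↦ -3·64·1·1 = -192
  -X**2*Y ↦ -1·16·1·1 = -16
  -X**2*Z ↦ -1·16·1·5 = -80
  -X*Y**2 ↦ -1·4·1·1 = -4
  2*X*Y*Z ↦ 2·4·1·5 = 40
  3*Y**3 ↦ 3·1·1·1 = 3
  -3*Y**2*Z ↦ -3·1·1·5 = -15
  2*Y*Z**2 ↦ 2·1·1·25 = 50
  Z**3 ↦ 1·1·1·125 = 125
Sum: F(4, 1, 5) = (-192) + (-16) + (-80) + (-4) + (40) + (3) + (-15) + (50) + (125) = -89.
Reducing mod 7: -89 ≡ 2 (mod 7).
Since F(a, b, c) ≡ 2 ≠ 0 (mod 7), P does NOT lie on the curve.


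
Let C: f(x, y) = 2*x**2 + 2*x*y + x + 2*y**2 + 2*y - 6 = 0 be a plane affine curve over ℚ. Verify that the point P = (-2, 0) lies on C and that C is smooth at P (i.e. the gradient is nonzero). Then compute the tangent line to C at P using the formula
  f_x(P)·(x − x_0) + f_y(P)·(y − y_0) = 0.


Tangent line at P: -7*x - 2*y - 14 = 0.

Step 1: f(-2, 0) = 0, so P lies on C.
Step 2: partial derivatives
  f_x(x, y) = 4*x + 2*y + 1, f_y(x, y) = 2*x + 4*y + 2.
  f_x(P) = -7, f_y(P) = -2 (gradient nonzero, so P is smooth).
Step 3: tangent line at P: -7·(x − -2) + -2·(y − 0) = 0.
Expanding: -7*x - 2*y - 14 = 0.


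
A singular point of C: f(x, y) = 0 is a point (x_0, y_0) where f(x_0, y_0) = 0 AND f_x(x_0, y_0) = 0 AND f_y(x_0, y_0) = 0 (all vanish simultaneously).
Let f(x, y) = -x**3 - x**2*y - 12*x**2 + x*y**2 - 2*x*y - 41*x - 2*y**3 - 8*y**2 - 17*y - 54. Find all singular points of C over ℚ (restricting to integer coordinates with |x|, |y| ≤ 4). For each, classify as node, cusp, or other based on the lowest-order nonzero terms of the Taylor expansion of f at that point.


Singular points: {(-3, -2)}; classification: node.

Compute partial derivatives:
  f_x = -3*x**2 - 2*x*y - 24*x + y**2 - 2*y - 41.
  f_y = -x**2 + 2*x*y - 2*x - 6*y**2 - 16*y - 17.
Scan x_0 ∈ {−4, ..., 4}. For each x_0, f_y(x_0, y) is a polynomial in y; find its integer roots y ∈ {−4, ..., 4}, then test f_x and f at those candidates.
  x = -4: f_y(-4, y) = -6*y**2 - 24*y - 25; no integer root y with |y| ≤ 4.
  x = -3: f_y(-3, y) = -6*y**2 - 22*y - 20; vanishes at y ∈ {-2}. (-3, -2): f_x = 0, f = 0 — SINGULAR.
  x = -2: f_y(-2, y) = -6*y**2 - 20*y - 17; no integer root y with |y| ≤ 4.
  x = -1: f_y(-1, y) = -6*y**2 - 18*y - 16; no integer root y with |y| ≤ 4.
  x = 0: f_y(0, y) = -6*y**2 - 16*y - 17; no integer root y with |y| ≤ 4.
  x = 1: f_y(1, y) = -6*y**2 - 14*y - 20; no integer root y with |y| ≤ 4.
  x = 2: f_y(2, y) = -6*y**2 - 12*y - 25; no integer root y with |y| ≤ 4.
  x = 3: f_y(3, y) = -6*y**2 - 10*y - 32; no integer root y with |y| ≤ 4.
  x = 4: f_y(4, y) = -6*y**2 - 8*y - 41; no integer root y with |y| ≤ 4.
Only singular point on the grid: (-3, -2).
Classify: substitute x = -3 + u, y = -2 + v and expand: f = -u**3 - u**2*v - u**2 + u*v**2 - 2*v**3 + v**2.
No constant or linear terms (consistent with a singular point). Quadratic part: -u**2 + v**2. Cubic part: -u**3 - u**2*v + u*v**2 - 2*v**3.
The quadratic part v**2 - u**2 = (v − u)(v + u) splits into two distinct linear factors, so there are two distinct tangent lines y − -2 = ±(x − -3) — this is a node (ordinary double point).
Classification: node.


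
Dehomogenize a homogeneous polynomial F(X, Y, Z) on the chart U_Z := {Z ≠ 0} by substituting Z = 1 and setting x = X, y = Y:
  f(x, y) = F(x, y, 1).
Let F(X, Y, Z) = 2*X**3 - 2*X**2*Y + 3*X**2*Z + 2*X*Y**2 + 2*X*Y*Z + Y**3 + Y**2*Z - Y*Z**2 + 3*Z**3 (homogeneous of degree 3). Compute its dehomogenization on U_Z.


f(x, y) = 2*x**3 - 2*x**2*y + 3*x**2 + 2*x*y**2 + 2*x*y + y**3 + y**2 - y + 3

On U_Z we set Z = 1. Each monomial c·X^i·Y^j·Z^k in F becomes c·x^i·y^j·1^k = c·x^i·y^j.
Substituting Z = 1: F(X, Y, 1) = 2*x**3 - 2*x**2*y + 3*x**2 + 2*x*y**2 + 2*x*y + y**3 + y**2 - y + 3.
Note: deg(f) ≤ deg(F) = 3; strict inequality happens when F is divisible by Z (lost terms).


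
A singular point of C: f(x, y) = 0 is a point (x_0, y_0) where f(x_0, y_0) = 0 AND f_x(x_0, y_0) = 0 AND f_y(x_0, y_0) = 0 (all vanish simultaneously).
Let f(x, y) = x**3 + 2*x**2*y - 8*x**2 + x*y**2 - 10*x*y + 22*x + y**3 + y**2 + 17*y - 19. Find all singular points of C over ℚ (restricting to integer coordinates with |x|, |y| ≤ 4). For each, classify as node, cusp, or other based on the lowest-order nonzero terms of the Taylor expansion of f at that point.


Singular points: {(3, -1)}; classification: node.

Compute partial derivatives:
  f_x = 3*x**2 + 4*x*y - 16*x + y**2 - 10*y + 22.
  f_y = 2*x**2 + 2*x*y - 10*x + 3*y**2 + 2*y + 17.
Scan x_0 ∈ {−4, ..., 4}. For each x_0, f_y(x_0, y) is a polynomial in y; find its integer roots y ∈ {−4, ..., 4}, then test f_x and f at those candidates.
  x = -4: f_y(-4, y) = 3*y**2 - 6*y + 89; no integer root y with |y| ≤ 4.
  x = -3: f_y(-3, y) = 3*y**2 - 4*y + 65; no integer root y with |y| ≤ 4.
  x = -2: f_y(-2, y) = 3*y**2 - 2*y + 45; no integer root y with |y| ≤ 4.
  x = -1: f_y(-1, y) = 3*y**2 + 29; no integer root y with |y| ≤ 4.
  x = 0: f_y(0, y) = 3*y**2 + 2*y + 17; no integer root y with |y| ≤ 4.
  x = 1: f_y(1, y) = 3*y**2 + 4*y + 9; no integer root y with |y| ≤ 4.
  x = 2: f_y(2, y) = 3*y**2 + 6*y + 5; no integer root y with |y| ≤ 4.
  x = 3: f_y(3, y) = 3*y**2 + 8*y + 5; vanishes at y ∈ {-1}. (3, -1): f_x = 0, f = 0 — SINGULAR.
  x = 4: f_y(4, y) = 3*y**2 + 10*y + 9; no integer root y with |y| ≤ 4.
Only singular point on the grid: (3, -1).
Classify: substitute x = 3 + u, y = -1 + v and expand: f = u**3 + 2*u**2*v - u**2 + u*v**2 + v**3 + v**2.
No constant or linear terms (consistent with a singular point). Quadratic part: -u**2 + v**2. Cubic part: u**3 + 2*u**2*v + u*v**2 + v**3.
The quadratic part v**2 - u**2 = (v − u)(v + u) splits into two distinct linear factors, so there are two distinct tangent lines y − -1 = ±(x − 3) — this is a node (ordinary double point).
Classification: node.


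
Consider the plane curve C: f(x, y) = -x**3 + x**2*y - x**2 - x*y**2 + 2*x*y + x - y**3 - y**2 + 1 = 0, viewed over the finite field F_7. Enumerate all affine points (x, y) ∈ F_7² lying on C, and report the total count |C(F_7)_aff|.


Affine F_7-points: {(0, 3), (1, 0), (1, 1), (1, 4), (3, 5), (6, 0)}; count = 6.

For each of the 49 pairs (x, y) ∈ F_7², evaluate f(x, y) mod 7. Record the zeros.
  x = 0: [0↦1, 1↦6, 2↦3, 3↦0, 4↦5, 5↦5, 6↦1]  zeros at y ∈ {3}
  x = 1: [0↦0, 1↦0, 2↦4, 3↦6, 4↦0, 5↦1, 6↦3]  zeros at y ∈ {0, 1, 4}
  x = 2: [0↦5, 1↦2, 2↦1, 3↦3, 4↦2, 5↦6, 6↦2]  zeros at y ∈ ∅
  x = 3: [0↦3, 1↦6, 2↦2, 3↦6, 4↦5, 5↦0, 6↦6]  zeros at y ∈ {5}
  x = 4: [0↦2, 1↦6, 2↦1, 3↦2, 4↦3, 5↦5, 6↦2]  zeros at y ∈ ∅
  x = 5: [0↦3, 1↦3, 2↦6, 3↦6, 4↦4, 5↦1, 6↦5]  zeros at y ∈ ∅
  x = 6: [0↦0, 1↦5, 2↦4, 3↦5, 4↦2, 5↦3, 6↦2]  zeros at y ∈ {0}
Collecting zeros: affine points = {(0, 3), (1, 0), (1, 1), (1, 4), (3, 5), (6, 0)}.
Total count |C(F_7)_aff| = 6.


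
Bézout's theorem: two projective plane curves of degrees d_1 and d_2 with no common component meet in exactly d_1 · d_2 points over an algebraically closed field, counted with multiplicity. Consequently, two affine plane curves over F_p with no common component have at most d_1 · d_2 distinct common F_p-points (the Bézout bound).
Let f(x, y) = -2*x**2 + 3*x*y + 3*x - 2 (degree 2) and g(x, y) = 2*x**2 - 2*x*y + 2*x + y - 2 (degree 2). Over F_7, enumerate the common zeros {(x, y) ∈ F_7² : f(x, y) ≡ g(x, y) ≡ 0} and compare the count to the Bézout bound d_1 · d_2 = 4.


Common zeros: ∅; count = 0; Bézout bound = 4.

deg(f) = 2, deg(g) = 2, so Bézout bound = 4.
Scan x ∈ F_7. For each x, list the y ∈ F_7 with f(x, y) ≡ 0 and those with g(x, y) ≡ 0 (mod 7); the common zeros in that column are the intersection.
  x = 0: f ≡ 0 at y ∈ ∅; g ≡ 0 at y ∈ {2}; common: ∅.
  x = 1: f ≡ 0 at y ∈ {5}; g ≡ 0 at y ∈ {2}; common: ∅.
  x = 2: f ≡ 0 at y ∈ {3}; g ≡ 0 at y ∈ {1}; common: ∅.
  x = 3: f ≡ 0 at y ∈ {2}; g ≡ 0 at y ∈ {3}; common: ∅.
  x = 4: f ≡ 0 at y ∈ {3}; g ≡ 0 at y ∈ ∅; common: ∅.
  x = 5: f ≡ 0 at y ∈ {2}; g ≡ 0 at y ∈ {1}; common: ∅.
  x = 6: f ≡ 0 at y ∈ {0}; g ≡ 0 at y ∈ {3}; common: ∅.
Collecting: common zeros = ∅, so the count is 0.
Comparison with the Bézout bound: 0 ≤ 4 = deg(f)·deg(g), as expected for curves with no common component (the affine F_7-count falls short of the bound because intersections may lie at infinity, over extension fields, or carry multiplicity).


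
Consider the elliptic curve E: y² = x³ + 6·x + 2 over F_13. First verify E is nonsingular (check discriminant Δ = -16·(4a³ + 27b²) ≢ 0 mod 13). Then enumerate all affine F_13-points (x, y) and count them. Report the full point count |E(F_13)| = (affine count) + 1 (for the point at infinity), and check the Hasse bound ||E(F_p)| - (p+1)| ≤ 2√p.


Affine points = {(1, 3), (1, 10), (2, 3), (2, 10), (4, 5), (4, 8), (5, 1), (5, 12), (7, 6), (7, 7), (8, 4), (8, 9), (10, 3), (10, 10)}; affine count = 14; |E(F_13)| = 15.

Discriminant check: Δ ∝ 4a³ + 27b² = 4·6³ + 27·2² = 4·216 + 27·4 ≡ 10 (mod 13). Nonzero ⇒ E is nonsingular.
For each x ∈ F_13, compute rhs = x³ + 6·x + 2 mod 13, then count y ∈ F_13 with y² ≡ rhs.
  x = 0: rhs = 2, matching y values: none (0 points).
  x = 1: rhs = 9, matching y values: 3, 10 (2 points).
  x = 2: rhs = 9, matching y values: 3, 10 (2 points).
  x = 3: rhs = 8, matching y values: none (0 points).
  x = 4: rhs = 12, matching y values: 5, 8 (2 points).
  x = 5: rhs = 1, matching y values: 1, 12 (2 points).
  x = 6: rhs = 7, matching y values: none (0 points).
  x = 7: rhs = 10, matching y values: 6, 7 (2 points).
  x = 8: rhs = 3, matching y values: 4, 9 (2 points).
  x = 9: rhs = 5, matching y values: none (0 points).
  x = 10: rhs = 9, matching y values: 3, 10 (2 points).
  x = 11: rhs = 8, matching y values: none (0 points).
  x = 12: rhs = 8, matching y values: none (0 points).
Total affine count: 14.
Full point count |E(F_13)| = 14 + 1 = 15.
Hasse bound: |15 − (13+1)| = |1| = 1 ≤ 2√13 ≈ 7.2111 ✓.


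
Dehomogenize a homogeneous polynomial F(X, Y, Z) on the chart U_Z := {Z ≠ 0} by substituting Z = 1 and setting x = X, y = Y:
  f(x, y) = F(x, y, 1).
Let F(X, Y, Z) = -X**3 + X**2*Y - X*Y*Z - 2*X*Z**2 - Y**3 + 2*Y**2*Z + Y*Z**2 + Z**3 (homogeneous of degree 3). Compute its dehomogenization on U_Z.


f(x, y) = -x**3 + x**2*y - x*y - 2*x - y**3 + 2*y**2 + y + 1

On U_Z we set Z = 1. Each monomial c·X^i·Y^j·Z^k in F becomes c·x^i·y^j·1^k = c·x^i·y^j.
Substituting Z = 1: F(X, Y, 1) = -x**3 + x**2*y - x*y - 2*x - y**3 + 2*y**2 + y + 1.
Note: deg(f) ≤ deg(F) = 3; strict inequality happens when F is divisible by Z (lost terms).


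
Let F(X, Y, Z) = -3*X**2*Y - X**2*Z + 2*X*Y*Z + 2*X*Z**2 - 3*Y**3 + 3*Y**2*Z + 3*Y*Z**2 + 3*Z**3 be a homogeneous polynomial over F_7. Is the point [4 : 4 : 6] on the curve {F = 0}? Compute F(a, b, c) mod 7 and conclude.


F(4,4,6) ≡ 3 (mod 7); P is NOT on the curve.

Evaluate F(4, 4, 6) term-by-term (mod 7).
  -3*X**2*Y ↦ -3·16·4·1 = -192
  -X**2*Z ↦ -1·16·1·6 = -96
  2*X*Y*Z ↦ 2·4·4·6 = 192
  2*X*Z**2 ↦ 2·4·1·36 = 288
  -3*Y**3 ↦ -3·1·64·1 = -192
  3*Y**2*Z ↦ 3·1·16·6 = 288
  3*Y*Z**2 ↦ 3·1·4·36 = 432
  3*Z**3 ↦ 3·1·1·216 = 648
Sum: F(4, 4, 6) = (-192) + (-96) + (192) + (288) + (-192) + (288) + (432) + (648) = 1368.
Reducing mod 7: 1368 ≡ 3 (mod 7).
Since F(a, b, c) ≡ 3 ≠ 0 (mod 7), P does NOT lie on the curve.


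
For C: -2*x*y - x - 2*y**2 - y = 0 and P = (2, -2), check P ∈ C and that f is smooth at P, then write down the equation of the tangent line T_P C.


Tangent line at P: 3*x + 3*y = 0.

Step 1: f(2, -2) = 0, so P lies on C.
Step 2: partial derivatives
  f_x(x, y) = -2*y - 1, f_y(x, y) = -2*x - 4*y - 1.
  f_x(P) = 3, f_y(P) = 3 (gradient nonzero, so P is smooth).
Step 3: tangent line at P: 3·(x − 2) + 3·(y − -2) = 0.
Expanding: 3*x + 3*y = 0.


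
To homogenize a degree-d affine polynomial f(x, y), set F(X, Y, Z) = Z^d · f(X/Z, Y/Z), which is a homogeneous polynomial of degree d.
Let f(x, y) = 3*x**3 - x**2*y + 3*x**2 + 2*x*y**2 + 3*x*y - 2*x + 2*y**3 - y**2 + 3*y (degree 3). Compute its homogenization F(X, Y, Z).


F(X, Y, Z) = 3*X**3 - X**2*Y + 3*X**2*Z + 2*X*Y**2 + 3*X*Y*Z - 2*X*Z**2 + 2*Y**3 - Y**2*Z + 3*Y*Z**2

deg(f) = 3.
Substitute x = X/Z, y = Y/Z into f, then multiply by Z^3.
  monomial 3·x^3·y^0 ↦ 3·X^3·Y^0·Z^0.
  monomial -1·x^2·y^1 ↦ -1·X^2·Y^1·Z^0.
  monomial 3·x^2·y^0 ↦ 3·X^2·Y^0·Z^1.
  monomial 2·x^1·y^2 ↦ 2·X^1·Y^2·Z^0.
  monomial 3·x^1·y^1 ↦ 3·X^1·Y^1·Z^1.
  monomial -2·x^1·y^0 ↦ -2·X^1·Y^0·Z^2.
  monomial 2·x^0·y^3 ↦ 2·X^0·Y^3·Z^0.
  monomial -1·x^0·y^2 ↦ -1·X^0·Y^2·Z^1.
  monomial 3·x^0·y^1 ↦ 3·X^0·Y^1·Z^2.
Collecting: F(X, Y, Z) = 3*X**3 - X**2*Y + 3*X**2*Z + 2*X*Y**2 + 3*X*Y*Z - 2*X*Z**2 + 2*Y**3 - Y**2*Z + 3*Y*Z**2.


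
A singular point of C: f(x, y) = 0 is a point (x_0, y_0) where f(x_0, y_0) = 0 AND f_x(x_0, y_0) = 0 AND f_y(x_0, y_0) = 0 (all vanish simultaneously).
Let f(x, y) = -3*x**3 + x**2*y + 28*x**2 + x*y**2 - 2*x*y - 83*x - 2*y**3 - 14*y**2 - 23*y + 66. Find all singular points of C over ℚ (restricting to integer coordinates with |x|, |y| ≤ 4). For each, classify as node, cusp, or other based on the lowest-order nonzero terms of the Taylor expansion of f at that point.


Singular points: {(3, -2)}; classification: node.

Compute partial derivatives:
  f_x = -9*x**2 + 2*x*y + 56*x + y**2 - 2*y - 83.
  f_y = x**2 + 2*x*y - 2*x - 6*y**2 - 28*y - 23.
Scan x_0 ∈ {−4, ..., 4}. For each x_0, f_y(x_0, y) is a polynomial in y; find its integer roots y ∈ {−4, ..., 4}, then test f_x and f at those candidates.
  x = -4: f_y(-4, y) = -6*y**2 - 36*y + 1; no integer root y with |y| ≤ 4.
  x = -3: f_y(-3, y) = -6*y**2 - 34*y - 8; no integer root y with |y| ≤ 4.
  x = -2: f_y(-2, y) = -6*y**2 - 32*y - 15; no integer root y with |y| ≤ 4.
  x = -1: f_y(-1, y) = -6*y**2 - 30*y - 20; no integer root y with |y| ≤ 4.
  x = 0: f_y(0, y) = -6*y**2 - 28*y - 23; no integer root y with |y| ≤ 4.
  x = 1: f_y(1, y) = -6*y**2 - 26*y - 24; vanishes at y ∈ {-3}. (1, -3): f_x = -27 ≠ 0.
  x = 2: f_y(2, y) = -6*y**2 - 24*y - 23; no integer root y with |y| ≤ 4.
  x = 3: f_y(3, y) = -6*y**2 - 22*y - 20; vanishes at y ∈ {-2}. (3, -2): f_x = 0, f = 0 — SINGULAR.
  x = 4: f_y(4, y) = -6*y**2 - 20*y - 15; no integer root y with |y| ≤ 4.
Only singular point on the grid: (3, -2).
Classify: substitute x = 3 + u, y = -2 + v and expand: f = -3*u**3 + u**2*v - u**2 + u*v**2 - 2*v**3 + v**2.
No constant or linear terms (consistent with a singular point). Quadratic part: -u**2 + v**2. Cubic part: -3*u**3 + u**2*v + u*v**2 - 2*v**3.
The quadratic part v**2 - u**2 = (v − u)(v + u) splits into two distinct linear factors, so there are two distinct tangent lines y − -2 = ±(x − 3) — this is a node (ordinary double point).
Classification: node.


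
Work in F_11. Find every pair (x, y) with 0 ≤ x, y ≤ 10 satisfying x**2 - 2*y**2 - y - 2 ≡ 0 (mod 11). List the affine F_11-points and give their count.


Affine F_11-points: {(1, 2), (1, 3), (4, 1), (4, 4), (5, 6), (5, 10), (6, 6), (6, 10), (7, 1), (7, 4), (10, 2), (10, 3)}; count = 12.

For each of the 121 pairs (x, y) ∈ F_11², evaluate f(x, y) mod 11. Record the zeros.
  x = 0: [0↦9, 1↦6, 2↦10, 3↦10, 4↦6, 5↦9, 6↦8, 7↦3, 8↦5, 9↦3, 10↦8]  zeros at y ∈ ∅
  x = 1: [0↦10, 1↦7, 2↦0, 3↦0, 4↦7, 5↦10, 6↦9, 7↦4, 8↦6, 9↦4, 10↦9]  zeros at y ∈ {2, 3}
  x = 2: [0↦2, 1↦10, 2↦3, 3↦3, 4↦10, 5↦2, 6↦1, 7↦7, 8↦9, 9↦7, 10↦1]  zeros at y ∈ ∅
  x = 3: [0↦7, 1↦4, 2↦8, 3↦8, 4↦4, 5↦7, 6↦6, 7↦1, 8↦3, 9↦1, 10↦6]  zeros at y ∈ ∅
  x = 4: [0↦3, 1↦0, 2↦4, 3↦4, 4↦0, 5↦3, 6↦2, 7↦8, 8↦10, 9↦8, 10↦2]  zeros at y ∈ {1, 4}
  x = 5: [0↦1, 1↦9, 2↦2, 3↦2, 4↦9, 5↦1, 6↦0, 7↦6, 8↦8, 9↦6, 10↦0]  zeros at y ∈ {6, 10}
  x = 6: [0↦1, 1↦9, 2↦2, 3↦2, 4↦9, 5↦1, 6↦0, 7↦6, 8↦8, 9↦6, 10↦0]  zeros at y ∈ {6, 10}
  x = 7: [0↦3, 1↦0, 2↦4, 3↦4, 4↦0, 5↦3, 6↦2, 7↦8, 8↦10, 9↦8, 10↦2]  zeros at y ∈ {1, 4}
  x = 8: [0↦7, 1↦4, 2↦8, 3↦8, 4↦4, 5↦7, 6↦6, 7↦1, 8↦3, 9↦1, 10↦6]  zeros at y ∈ ∅
  x = 9: [0↦2, 1↦10, 2↦3, 3↦3, 4↦10, 5↦2, 6↦1, 7↦7, 8↦9, 9↦7, 10↦1]  zeros at y ∈ ∅
  x = 10: [0↦10, 1↦7, 2↦0, 3↦0, 4↦7, 5↦10, 6↦9, 7↦4, 8↦6, 9↦4, 10↦9]  zeros at y ∈ {2, 3}
Collecting zeros: affine points = {(1, 2), (1, 3), (4, 1), (4, 4), (5, 6), (5, 10), (6, 6), (6, 10), (7, 1), (7, 4), (10, 2), (10, 3)}.
Total count |C(F_11)_aff| = 12.


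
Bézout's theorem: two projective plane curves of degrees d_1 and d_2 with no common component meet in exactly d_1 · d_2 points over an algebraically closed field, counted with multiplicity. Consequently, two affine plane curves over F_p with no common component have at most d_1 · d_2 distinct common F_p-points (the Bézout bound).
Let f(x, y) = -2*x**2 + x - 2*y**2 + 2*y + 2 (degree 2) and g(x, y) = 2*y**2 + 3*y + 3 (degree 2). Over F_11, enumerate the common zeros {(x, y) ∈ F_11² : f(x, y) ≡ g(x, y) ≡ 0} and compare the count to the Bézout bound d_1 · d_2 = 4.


Common zeros: ∅; count = 0; Bézout bound = 4.

deg(f) = 2, deg(g) = 2, so Bézout bound = 4.
Scan x ∈ F_11. For each x, list the y ∈ F_11 with f(x, y) ≡ 0 and those with g(x, y) ≡ 0 (mod 11); the common zeros in that column are the intersection.
  x = 0: f ≡ 0 at y ∈ {4, 8}; g ≡ 0 at y ∈ ∅; common: ∅.
  x = 1: f ≡ 0 at y ∈ {3, 9}; g ≡ 0 at y ∈ ∅; common: ∅.
  x = 2: f ≡ 0 at y ∈ {5, 7}; g ≡ 0 at y ∈ ∅; common: ∅.
  x = 3: f ≡ 0 at y ∈ ∅; g ≡ 0 at y ∈ ∅; common: ∅.
  x = 4: f ≡ 0 at y ∈ {5, 7}; g ≡ 0 at y ∈ ∅; common: ∅.
  x = 5: f ≡ 0 at y ∈ {3, 9}; g ≡ 0 at y ∈ ∅; common: ∅.
  x = 6: f ≡ 0 at y ∈ {4, 8}; g ≡ 0 at y ∈ ∅; common: ∅.
  x = 7: f ≡ 0 at y ∈ ∅; g ≡ 0 at y ∈ ∅; common: ∅.
  x = 8: f ≡ 0 at y ∈ ∅; g ≡ 0 at y ∈ ∅; common: ∅.
  x = 9: f ≡ 0 at y ∈ ∅; g ≡ 0 at y ∈ ∅; common: ∅.
  x = 10: f ≡ 0 at y ∈ ∅; g ≡ 0 at y ∈ ∅; common: ∅.
Collecting: common zeros = ∅, so the count is 0.
Comparison with the Bézout bound: 0 ≤ 4 = deg(f)·deg(g), as expected for curves with no common component (the affine F_11-count falls short of the bound because intersections may lie at infinity, over extension fields, or carry multiplicity).


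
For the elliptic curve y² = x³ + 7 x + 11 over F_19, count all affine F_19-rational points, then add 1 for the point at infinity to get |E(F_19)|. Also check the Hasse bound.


Affine points = {(0, 7), (0, 12), (1, 0), (5, 0), (7, 2), (7, 17), (8, 3), (8, 16), (9, 9), (9, 10), (10, 6), (10, 13), (13, 0), (16, 1), (16, 18)}; affine count = 15; |E(F_19)| = 16.

Discriminant check: Δ ∝ 4a³ + 27b² = 4·7³ + 27·11² = 4·343 + 27·121 ≡ 3 (mod 19). Nonzero ⇒ E is nonsingular.
For each x ∈ F_19, compute rhs = x³ + 7·x + 11 mod 19, then count y ∈ F_19 with y² ≡ rhs.
  x = 0: rhs = 11, matching y values: 7, 12 (2 points).
  x = 1: rhs = 0, matching y values: 0 (1 points).
  x = 2: rhs = 14, matching y values: none (0 points).
  x = 3: rhs = 2, matching y values: none (0 points).
  x = 4: rhs = 8, matching y values: none (0 points).
  x = 5: rhs = 0, matching y values: 0 (1 points).
  x = 6: rhs = 3, matching y values: none (0 points).
  x = 7: rhs = 4, matching y values: 2, 17 (2 points).
  x = 8: rhs = 9, matching y values: 3, 16 (2 points).
  x = 9: rhs = 5, matching y values: 9, 10 (2 points).
  x = 10: rhs = 17, matching y values: 6, 13 (2 points).
  x = 11: rhs = 13, matching y values: none (0 points).
  x = 12: rhs = 18, matching y values: none (0 points).
  x = 13: rhs = 0, matching y values: 0 (1 points).
  x = 14: rhs = 3, matching y values: none (0 points).
  x = 15: rhs = 14, matching y values: none (0 points).
  x = 16: rhs = 1, matching y values: 1, 18 (2 points).
  x = 17: rhs = 8, matching y values: none (0 points).
  x = 18: rhs = 3, matching y values: none (0 points).
Total affine count: 15.
Full point count |E(F_19)| = 15 + 1 = 16.
Hasse bound: |16 − (19+1)| = |-4| = 4 ≤ 2√19 ≈ 8.7178 ✓.


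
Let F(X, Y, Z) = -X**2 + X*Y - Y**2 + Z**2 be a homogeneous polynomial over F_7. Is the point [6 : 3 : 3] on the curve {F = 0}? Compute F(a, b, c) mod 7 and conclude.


F(6,3,3) ≡ 3 (mod 7); P is NOT on the curve.

Evaluate F(6, 3, 3) term-by-term (mod 7).
  -X**2 ↦ -1·36·1·1 = -36
  X*Y ↦ 1·6·3·1 = 18
  -Y**2 ↦ -1·1·9·1 = -9
  Z**2 ↦ 1·1·1·9 = 9
Sum: F(6, 3, 3) = (-36) + (18) + (-9) + (9) = -18.
Reducing mod 7: -18 ≡ 3 (mod 7).
Since F(a, b, c) ≡ 3 ≠ 0 (mod 7), P does NOT lie on the curve.


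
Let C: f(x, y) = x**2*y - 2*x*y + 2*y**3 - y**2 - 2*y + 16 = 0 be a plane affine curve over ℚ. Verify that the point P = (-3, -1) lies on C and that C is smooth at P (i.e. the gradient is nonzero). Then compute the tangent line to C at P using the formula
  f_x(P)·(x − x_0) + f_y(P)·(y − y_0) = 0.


Tangent line at P: 8*x + 21*y + 45 = 0.

Step 1: f(-3, -1) = 0, so P lies on C.
Step 2: partial derivatives
  f_x(x, y) = 2*x*y - 2*y, f_y(x, y) = x**2 - 2*x + 6*y**2 - 2*y - 2.
  f_x(P) = 8, f_y(P) = 21 (gradient nonzero, so P is smooth).
Step 3: tangent line at P: 8·(x − -3) + 21·(y − -1) = 0.
Expanding: 8*x + 21*y + 45 = 0.


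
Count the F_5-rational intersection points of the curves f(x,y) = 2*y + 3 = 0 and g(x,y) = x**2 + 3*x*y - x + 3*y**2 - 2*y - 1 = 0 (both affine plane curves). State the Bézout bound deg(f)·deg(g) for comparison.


Common zeros: {(0, 1), (3, 1)}; count = 2; Bézout bound = 2.

deg(f) = 1, deg(g) = 2, so Bézout bound = 2.
Scan x ∈ F_5. For each x, list the y ∈ F_5 with f(x, y) ≡ 0 and those with g(x, y) ≡ 0 (mod 5); the common zeros in that column are the intersection.
  x = 0: f ≡ 0 at y ∈ {1}; g ≡ 0 at y ∈ {1, 3}; common: {1}.
  x = 1: f ≡ 0 at y ∈ {1}; g ≡ 0 at y ∈ ∅; common: ∅.
  x = 2: f ≡ 0 at y ∈ {1}; g ≡ 0 at y ∈ {3, 4}; common: ∅.
  x = 3: f ≡ 0 at y ∈ {1}; g ≡ 0 at y ∈ {0, 1}; common: {1}.
  x = 4: f ≡ 0 at y ∈ {1}; g ≡ 0 at y ∈ ∅; common: ∅.
Collecting: common zeros = {(0, 1), (3, 1)}, so the count is 2.
Comparison with the Bézout bound: 2 ≤ 2 = deg(f)·deg(g), as expected for curves with no common component (the bound is attained).


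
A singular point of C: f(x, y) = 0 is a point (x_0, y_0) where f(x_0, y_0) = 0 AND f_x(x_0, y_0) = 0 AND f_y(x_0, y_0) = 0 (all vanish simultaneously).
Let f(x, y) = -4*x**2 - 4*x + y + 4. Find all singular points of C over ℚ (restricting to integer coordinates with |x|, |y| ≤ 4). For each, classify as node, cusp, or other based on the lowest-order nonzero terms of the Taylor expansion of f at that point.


No singular points in the scanned grid; C is smooth there.

Compute partial derivatives:
  f_x = -8*x - 4.
  f_y = 1.
f_y = 1 is a nonzero constant, so f_y never vanishes: no point (x, y) can satisfy f = f_x = f_y = 0. In particular no (x, y) ∈ {−4, ..., 4}² is singular; the curve is smooth.


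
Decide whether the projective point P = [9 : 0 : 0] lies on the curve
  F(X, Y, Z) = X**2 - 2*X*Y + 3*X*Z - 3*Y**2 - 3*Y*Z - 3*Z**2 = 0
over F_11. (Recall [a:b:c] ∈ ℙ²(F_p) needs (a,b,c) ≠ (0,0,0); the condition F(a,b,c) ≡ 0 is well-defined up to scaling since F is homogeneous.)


F(9,0,0) ≡ 4 (mod 11); P is NOT on the curve.

Evaluate F(9, 0, 0) term-by-term (mod 11).
  X**2 ↦ 1·81·1·1 = 81
  -2*X*Y ↦ -2·9·0·1 = 0
  3*X*Z ↦ 3·9·1·0 = 0
  -3*Y**2 ↦ -3·1·0·1 = 0
  -3*Y*Z ↦ -3·1·0·0 = 0
  -3*Z**2 ↦ -3·1·1·0 = 0
Sum: F(9, 0, 0) = (81) + (0) + (0) + (0) + (0) + (0) = 81.
Reducing mod 11: 81 ≡ 4 (mod 11).
Since F(a, b, c) ≡ 4 ≠ 0 (mod 11), P does NOT lie on the curve.


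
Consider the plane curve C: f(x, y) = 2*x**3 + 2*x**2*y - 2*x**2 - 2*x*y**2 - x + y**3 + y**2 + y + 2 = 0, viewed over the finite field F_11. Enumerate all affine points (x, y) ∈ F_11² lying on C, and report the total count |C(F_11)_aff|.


Affine F_11-points: {(1, 2), (1, 8), (2, 2), (4, 1), (4, 5), (5, 5), (6, 7), (6, 8), (7, 0), (7, 2), (8, 8), (9, 5), (10, 6)}; count = 13.

For each of the 121 pairs (x, y) ∈ F_11², evaluate f(x, y) mod 11. Record the zeros.
  x = 0: [0↦2, 1↦5, 2↦5, 3↦8, 4↦9, 5↦3, 6↦7, 7↦5, 8↦3, 9↦7, 10↦1]  zeros at y ∈ ∅
  x = 1: [0↦1, 1↦4, 2↦0, 3↦6, 4↦6, 5↦6, 6↦1, 7↦8, 8↦0, 9↦5, 10↦7]  zeros at y ∈ {2, 8}
  x = 2: [0↦8, 1↦4, 2↦0, 3↦2, 4↦5, 5↦4, 6↦5, 7↦3, 8↦4, 9↦3, 10↦6]  zeros at y ∈ {2}
  x = 3: [0↦2, 1↦6, 2↦6, 3↦8, 4↦7, 5↦9, 6↦9, 7↦2, 8↦5, 9↦2, 10↦10]  zeros at y ∈ ∅
  x = 4: [0↦6, 1↦0, 2↦8, 3↦3, 4↦2, 5↦0, 6↦3, 7↦6, 8↦4, 9↦3, 10↦9]  zeros at y ∈ {1, 5}
  x = 5: [0↦10, 1↦9, 2↦7, 3↦10, 4↦2, 5↦0, 6↦10, 7↦5, 8↦2, 9↦7, 10↦4]  zeros at y ∈ {5}
  x = 6: [0↦4, 1↦1, 2↦4, 3↦8, 4↦8, 5↦10, 6↦9, 7↦0, 8↦0, 9↦4, 10↦7]  zeros at y ∈ {7, 8}
  x = 7: [0↦0, 1↦10, 2↦0, 3↦9, 4↦10, 5↦9, 6↦1, 7↦3, 8↦10, 9↦6, 10↦8]  zeros at y ∈ {0, 2}
  x = 8: [0↦10, 1↦4, 2↦7, 3↦3, 4↦9, 5↦9, 6↦9, 7↦4, 8↦0, 9↦3, 10↦8]  zeros at y ∈ {8}
  x = 9: [0↦2, 1↦6, 2↦4, 3↦2, 4↦6, 5↦0, 6↦1, 7↦4, 8↦4, 9↦7, 10↦8]  zeros at y ∈ {5}
  x = 10: [0↦10, 1↦6, 2↦3, 3↦7, 4↦2, 5↦5, 6↦0, 7↦4, 8↦1, 9↦8, 10↦9]  zeros at y ∈ {6}
Collecting zeros: affine points = {(1, 2), (1, 8), (2, 2), (4, 1), (4, 5), (5, 5), (6, 7), (6, 8), (7, 0), (7, 2), (8, 8), (9, 5), (10, 6)}.
Total count |C(F_11)_aff| = 13.


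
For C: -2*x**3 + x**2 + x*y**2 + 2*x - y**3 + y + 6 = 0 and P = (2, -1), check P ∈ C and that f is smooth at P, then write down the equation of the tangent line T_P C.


Tangent line at P: -17*x - 6*y + 28 = 0.

Step 1: f(2, -1) = 0, so P lies on C.
Step 2: partial derivatives
  f_x(x, y) = -6*x**2 + 2*x + y**2 + 2, f_y(x, y) = 2*x*y - 3*y**2 + 1.
  f_x(P) = -17, f_y(P) = -6 (gradient nonzero, so P is smooth).
Step 3: tangent line at P: -17·(x − 2) + -6·(y − -1) = 0.
Expanding: -17*x - 6*y + 28 = 0.


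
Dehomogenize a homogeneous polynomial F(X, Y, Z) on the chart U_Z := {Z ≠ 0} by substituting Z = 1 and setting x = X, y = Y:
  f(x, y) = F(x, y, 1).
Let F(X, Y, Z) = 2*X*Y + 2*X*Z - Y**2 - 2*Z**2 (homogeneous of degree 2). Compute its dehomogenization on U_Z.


f(x, y) = 2*x*y + 2*x - y**2 - 2

On U_Z we set Z = 1. Each monomial c·X^i·Y^j·Z^k in F becomes c·x^i·y^j·1^k = c·x^i·y^j.
Substituting Z = 1: F(X, Y, 1) = 2*x*y + 2*x - y**2 - 2.
Note: deg(f) ≤ deg(F) = 2; strict inequality happens when F is divisible by Z (lost terms).


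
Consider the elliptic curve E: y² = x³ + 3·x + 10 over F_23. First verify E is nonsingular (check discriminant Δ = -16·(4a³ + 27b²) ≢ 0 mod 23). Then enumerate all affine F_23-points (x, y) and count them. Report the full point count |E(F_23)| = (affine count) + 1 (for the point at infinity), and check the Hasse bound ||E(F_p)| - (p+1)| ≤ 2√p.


Affine points = {(2, 1), (2, 22), (3, 0), (5, 9), (5, 14), (7, 11), (7, 12), (12, 7), (12, 16), (14, 6), (14, 17), (15, 7), (15, 16), (17, 11), (17, 12), (18, 10), (18, 13), (19, 7), (19, 16), (22, 11), (22, 12)}; affine count = 21; |E(F_23)| = 22.

Discriminant check: Δ ∝ 4a³ + 27b² = 4·3³ + 27·10² = 4·27 + 27·100 ≡ 2 (mod 23). Nonzero ⇒ E is nonsingular.
For each x ∈ F_23, compute rhs = x³ + 3·x + 10 mod 23, then count y ∈ F_23 with y² ≡ rhs.
  x = 0: rhs = 10, matching y values: none (0 points).
  x = 1: rhs = 14, matching y values: none (0 points).
  x = 2: rhs = 1, matching y values: 1, 22 (2 points).
  x = 3: rhs = 0, matching y values: 0 (1 points).
  x = 4: rhs = 17, matching y values: none (0 points).
  x = 5: rhs = 12, matching y values: 9, 14 (2 points).
  x = 6: rhs = 14, matching y values: none (0 points).
  x = 7: rhs = 6, matching y values: 11, 12 (2 points).
  x = 8: rhs = 17, matching y values: none (0 points).
  x = 9: rhs = 7, matching y values: none (0 points).
  x = 10: rhs = 5, matching y values: none (0 points).
  x = 11: rhs = 17, matching y values: none (0 points).
  x = 12: rhs = 3, matching y values: 7, 16 (2 points).
  x = 13: rhs = 15, matching y values: none (0 points).
  x = 14: rhs = 13, matching y values: 6, 17 (2 points).
  x = 15: rhs = 3, matching y values: 7, 16 (2 points).
  x = 16: rhs = 14, matching y values: none (0 points).
  x = 17: rhs = 6, matching y values: 11, 12 (2 points).
  x = 18: rhs = 8, matching y values: 10, 13 (2 points).
  x = 19: rhs = 3, matching y values: 7, 16 (2 points).
  x = 20: rhs = 20, matching y values: none (0 points).
  x = 21: rhs = 19, matching y values: none (0 points).
  x = 22: rhs = 6, matching y values: 11, 12 (2 points).
Total affine count: 21.
Full point count |E(F_23)| = 21 + 1 = 22.
Hasse bound: |22 − (23+1)| = |-2| = 2 ≤ 2√23 ≈ 9.5917 ✓.
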